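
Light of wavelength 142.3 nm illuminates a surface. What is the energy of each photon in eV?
8.7129 eV

Using E = hf = hc/λ:

E = hc/λ = (6.626×10⁻³⁴ J·s)(3×10⁸ m/s) / (142.3×10⁻⁹ m)
E = 8.7129 eV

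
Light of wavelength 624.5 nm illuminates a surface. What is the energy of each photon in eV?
1.9853 eV

Using E = hf = hc/λ:

E = hc/λ = (6.626×10⁻³⁴ J·s)(3×10⁸ m/s) / (624.5×10⁻⁹ m)
E = 1.9853 eV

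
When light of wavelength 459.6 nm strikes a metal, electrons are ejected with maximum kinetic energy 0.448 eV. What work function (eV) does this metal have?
2.25 eV

From Einstein's photoelectric equation: KE_max = hf - φ = hc/λ - φ

Rearranging for φ:
φ = hc/λ - KE_max

Calculate photon energy:
E_photon = hc/λ = 2.6977 eV

Therefore:
φ = 2.6977 - 0.448 = 2.25 eV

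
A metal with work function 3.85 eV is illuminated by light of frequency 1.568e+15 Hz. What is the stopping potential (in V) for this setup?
2.6347 V

The stopping potential V_s satisfies: eV_s = KE_max

First, find KE_max using Einstein's equation:
E_photon = hf = (6.626×10⁻³⁴ J·s)(1.568e+15 Hz) = 6.4847 eV
KE_max = E_photon - φ = 6.4847 - 3.85 = 2.6347 eV

Since eV_s = KE_max:
V_s = KE_max/e = 2.6347 V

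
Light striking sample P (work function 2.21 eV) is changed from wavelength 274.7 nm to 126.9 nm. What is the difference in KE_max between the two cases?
5.2568 eV

Using Einstein's equation: KE_max = hc/λ - φ

For λ₁ = 274.7 nm:
KE₁ = hc/λ₁ - φ = 4.5134 - 2.21 = 2.3034 eV

For λ₂ = 126.9 nm:
KE₂ = hc/λ₂ - φ = 9.7702 - 2.21 = 7.5602 eV

Change in KE:
ΔKE = KE₂ - KE₁ = 7.5602 - 2.3034 = 5.2568 eV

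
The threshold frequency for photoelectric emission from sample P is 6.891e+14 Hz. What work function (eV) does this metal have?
2.85 eV

At the threshold frequency, photon energy equals work function:
φ = hf₀

Calculating:
φ = (6.626×10⁻³⁴ J·s)(6.891e+14 Hz)
φ = 2.85 eV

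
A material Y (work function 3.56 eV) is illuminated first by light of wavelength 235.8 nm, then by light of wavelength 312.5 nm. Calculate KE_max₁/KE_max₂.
4.1670

Using Einstein's equation: KE_max = hc/λ - φ

For λ₁ = 235.8 nm:
E₁ = hc/λ₁ = 5.2580 eV
KE₁ = E₁ - φ = 5.2580 - 3.56 = 1.6980 eV

For λ₂ = 312.5 nm:
E₂ = hc/λ₂ = 3.9675 eV
KE₂ = E₂ - φ = 3.9675 - 3.56 = 0.4075 eV

Ratio: KE₁/KE₂ = 1.6980/0.4075 = 4.1670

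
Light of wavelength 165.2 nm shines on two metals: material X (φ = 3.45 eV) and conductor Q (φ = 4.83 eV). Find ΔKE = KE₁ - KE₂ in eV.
1.3800 eV

Using KE_max = hc/λ - φ for each metal:

Photon energy: E = hc/λ = 7.5051 eV

For material X (φ₁ = 3.45 eV):
KE₁ = E - φ₁ = 7.5051 - 3.45 = 4.0551 eV

For conductor Q (φ₂ = 4.83 eV):
KE₂ = E - φ₂ = 7.5051 - 4.83 = 2.6751 eV

Difference:
ΔKE = KE₁ - KE₂ = 4.0551 - 2.6751 = 1.3800 eV

Note: The difference equals the difference in work functions: 4.83 - 3.45 = 1.38 eV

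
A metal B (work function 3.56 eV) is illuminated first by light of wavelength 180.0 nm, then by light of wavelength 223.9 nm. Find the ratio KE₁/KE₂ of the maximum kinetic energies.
1.6830

Using Einstein's equation: KE_max = hc/λ - φ

For λ₁ = 180.0 nm:
E₁ = hc/λ₁ = 6.8880 eV
KE₁ = E₁ - φ = 6.8880 - 3.56 = 3.3280 eV

For λ₂ = 223.9 nm:
E₂ = hc/λ₂ = 5.5375 eV
KE₂ = E₂ - φ = 5.5375 - 3.56 = 1.9775 eV

Ratio: KE₁/KE₂ = 3.3280/1.9775 = 1.6830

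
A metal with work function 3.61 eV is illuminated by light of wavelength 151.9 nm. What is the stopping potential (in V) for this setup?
4.5522 V

The stopping potential V_s satisfies: eV_s = KE_max

First, find KE_max using Einstein's equation:
E_photon = hc/λ = 8.1622 eV
KE_max = E_photon - φ = 8.1622 - 3.61 = 4.5522 eV

Since eV_s = KE_max:
V_s = KE_max/e = 4.5522 V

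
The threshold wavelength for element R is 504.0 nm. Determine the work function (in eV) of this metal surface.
2.46 eV

At the threshold wavelength, photon energy equals work function:
φ = hc/λ₀

Calculating:
φ = (6.626×10⁻³⁴ J·s)(3×10⁸ m/s) / (504.0×10⁻⁹ m)
φ = 2.46 eV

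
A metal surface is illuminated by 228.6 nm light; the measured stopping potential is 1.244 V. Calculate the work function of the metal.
4.18 eV

The stopping potential gives the maximum kinetic energy: KE_max = eV_s = 1.244 eV

From Einstein's photoelectric equation: KE_max = hc/λ - φ
Rearranging: φ = hc/λ - KE_max

Calculate photon energy:
E_photon = hc/λ = (6.626×10⁻³⁴ J·s)(3×10⁸ m/s) / (228.6×10⁻⁹ m) = 5.4236 eV

Therefore:
φ = 5.4236 - 1.244 = 4.18 eV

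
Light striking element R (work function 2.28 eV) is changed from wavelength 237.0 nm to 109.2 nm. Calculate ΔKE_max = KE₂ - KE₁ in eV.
6.1225 eV

Using Einstein's equation: KE_max = hc/λ - φ

For λ₁ = 237.0 nm:
KE₁ = hc/λ₁ - φ = 5.2314 - 2.28 = 2.9514 eV

For λ₂ = 109.2 nm:
KE₂ = hc/λ₂ - φ = 11.3539 - 2.28 = 9.0739 eV

Change in KE:
ΔKE = KE₂ - KE₁ = 9.0739 - 2.9514 = 6.1225 eV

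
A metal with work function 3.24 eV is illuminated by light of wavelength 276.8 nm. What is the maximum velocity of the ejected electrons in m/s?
6.6023e+05 m/s

First, find the maximum kinetic energy:
E_photon = hc/λ = 4.4792 eV
KE_max = E_photon - φ = 4.4792 - 3.24 = 1.2392 eV

Convert to Joules: KE_max = 1.2392 × 1.602×10⁻¹⁹ J = 1.9854e-19 J

Then use KE = ½mv² to find velocity:
v = √(2·KE/m) = √(2 × 1.9854e-19 J / 9.109e-31 kg)
v = 6.6023e+05 m/s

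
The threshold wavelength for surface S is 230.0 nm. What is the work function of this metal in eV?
5.39 eV

At the threshold wavelength, photon energy equals work function:
φ = hc/λ₀

Calculating:
φ = (6.626×10⁻³⁴ J·s)(3×10⁸ m/s) / (230.0×10⁻⁹ m)
φ = 5.39 eV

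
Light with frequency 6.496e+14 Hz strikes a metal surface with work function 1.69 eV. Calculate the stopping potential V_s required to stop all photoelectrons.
0.9965 V

The stopping potential V_s satisfies: eV_s = KE_max

First, find KE_max using Einstein's equation:
E_photon = hf = (6.626×10⁻³⁴ J·s)(6.496e+14 Hz) = 2.6865 eV
KE_max = E_photon - φ = 2.6865 - 1.69 = 0.9965 eV

Since eV_s = KE_max:
V_s = KE_max/e = 0.9965 V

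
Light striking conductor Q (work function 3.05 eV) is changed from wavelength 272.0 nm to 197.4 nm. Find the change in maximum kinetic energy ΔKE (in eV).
1.7226 eV

Using Einstein's equation: KE_max = hc/λ - φ

For λ₁ = 272.0 nm:
KE₁ = hc/λ₁ - φ = 4.5582 - 3.05 = 1.5082 eV

For λ₂ = 197.4 nm:
KE₂ = hc/λ₂ - φ = 6.2809 - 3.05 = 3.2309 eV

Change in KE:
ΔKE = KE₂ - KE₁ = 3.2309 - 1.5082 = 1.7226 eV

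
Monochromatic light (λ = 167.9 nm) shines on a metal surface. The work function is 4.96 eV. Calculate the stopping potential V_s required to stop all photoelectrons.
2.4244 V

The stopping potential V_s satisfies: eV_s = KE_max

First, find KE_max using Einstein's equation:
E_photon = hc/λ = 7.3844 eV
KE_max = E_photon - φ = 7.3844 - 4.96 = 2.4244 eV

Since eV_s = KE_max:
V_s = KE_max/e = 2.4244 V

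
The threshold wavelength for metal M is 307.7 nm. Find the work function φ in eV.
4.03 eV

At the threshold wavelength, photon energy equals work function:
φ = hc/λ₀

Calculating:
φ = (6.626×10⁻³⁴ J·s)(3×10⁸ m/s) / (307.7×10⁻⁹ m)
φ = 4.03 eV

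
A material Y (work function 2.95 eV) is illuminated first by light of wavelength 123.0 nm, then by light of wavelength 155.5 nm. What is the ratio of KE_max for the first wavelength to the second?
1.4194

Using Einstein's equation: KE_max = hc/λ - φ

For λ₁ = 123.0 nm:
E₁ = hc/λ₁ = 10.0800 eV
KE₁ = E₁ - φ = 10.0800 - 2.95 = 7.1300 eV

For λ₂ = 155.5 nm:
E₂ = hc/λ₂ = 7.9733 eV
KE₂ = E₂ - φ = 7.9733 - 2.95 = 5.0233 eV

Ratio: KE₁/KE₂ = 7.1300/5.0233 = 1.4194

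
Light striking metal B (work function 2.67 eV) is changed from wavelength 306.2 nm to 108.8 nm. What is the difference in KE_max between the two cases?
7.3465 eV

Using Einstein's equation: KE_max = hc/λ - φ

For λ₁ = 306.2 nm:
KE₁ = hc/λ₁ - φ = 4.0491 - 2.67 = 1.3791 eV

For λ₂ = 108.8 nm:
KE₂ = hc/λ₂ - φ = 11.3956 - 2.67 = 8.7256 eV

Change in KE:
ΔKE = KE₂ - KE₁ = 8.7256 - 1.3791 = 7.3465 eV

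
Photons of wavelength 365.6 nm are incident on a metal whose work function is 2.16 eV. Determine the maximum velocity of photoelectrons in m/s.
6.5811e+05 m/s

First, find the maximum kinetic energy:
E_photon = hc/λ = 3.3913 eV
KE_max = E_photon - φ = 3.3913 - 2.16 = 1.2313 eV

Convert to Joules: KE_max = 1.2313 × 1.602×10⁻¹⁹ J = 1.9727e-19 J

Then use KE = ½mv² to find velocity:
v = √(2·KE/m) = √(2 × 1.9727e-19 J / 9.109e-31 kg)
v = 6.5811e+05 m/s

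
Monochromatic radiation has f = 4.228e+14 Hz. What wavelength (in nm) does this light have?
709.06 nm

Using the wave equation: c = fλ

Solving for wavelength:
λ = c/f = (3×10⁸ m/s) / (4.228e+14 Hz)
λ = 709.06 nm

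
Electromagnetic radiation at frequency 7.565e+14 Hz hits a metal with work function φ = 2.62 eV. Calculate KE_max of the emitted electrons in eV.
0.5086 eV

Using Einstein's photoelectric equation: KE_max = hf - φ

First, calculate the photon energy:
E_photon = hf = (6.626×10⁻³⁴ J·s)(7.565e+14 Hz)
E_photon = 3.1286 eV

Then, the maximum kinetic energy:
KE_max = E_photon - φ = 3.1286 eV - 2.62 eV = 0.5086 eV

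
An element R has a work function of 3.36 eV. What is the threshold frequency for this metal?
8.1244e+14 Hz

The threshold frequency is when the photon energy equals the work function:
hf₀ = φ

Solving for f₀:
f₀ = φ/h = (3.36 eV × 1.602×10⁻¹⁹ J/eV) / (6.626×10⁻³⁴ J·s)
f₀ = 8.1244e+14 Hz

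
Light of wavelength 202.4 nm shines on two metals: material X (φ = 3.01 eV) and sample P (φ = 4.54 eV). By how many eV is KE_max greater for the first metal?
1.5300 eV

Using KE_max = hc/λ - φ for each metal:

Photon energy: E = hc/λ = 6.1257 eV

For material X (φ₁ = 3.01 eV):
KE₁ = E - φ₁ = 6.1257 - 3.01 = 3.1157 eV

For sample P (φ₂ = 4.54 eV):
KE₂ = E - φ₂ = 6.1257 - 4.54 = 1.5857 eV

Difference:
ΔKE = KE₁ - KE₂ = 3.1157 - 1.5857 = 1.5300 eV

Note: The difference equals the difference in work functions: 4.54 - 3.01 = 1.53 eV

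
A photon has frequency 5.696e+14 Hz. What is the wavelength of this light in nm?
526.32 nm

Using the wave equation: c = fλ

Solving for wavelength:
λ = c/f = (3×10⁸ m/s) / (5.696e+14 Hz)
λ = 526.32 nm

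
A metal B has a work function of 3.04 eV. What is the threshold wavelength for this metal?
407.84 nm

The threshold wavelength is when the photon energy equals the work function:
hc/λ₀ = φ

Solving for λ₀:
λ₀ = hc/φ = (6.626×10⁻³⁴ J·s)(3×10⁸ m/s) / (3.04 eV × 1.602×10⁻¹⁹ J/eV)
λ₀ = 407.84 nm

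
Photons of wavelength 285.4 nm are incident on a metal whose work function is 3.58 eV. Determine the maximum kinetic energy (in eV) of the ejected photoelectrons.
0.7642 eV

Using Einstein's photoelectric equation: KE_max = hf - φ = hc/λ - φ

First, calculate the photon energy:
E_photon = hc/λ = (6.626×10⁻³⁴ J·s)(3×10⁸ m/s) / (285.4×10⁻⁹ m)
E_photon = 4.3442 eV

Then, the maximum kinetic energy:
KE_max = E_photon - φ = 4.3442 eV - 3.58 eV = 0.7642 eV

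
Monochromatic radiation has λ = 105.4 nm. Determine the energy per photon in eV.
11.7632 eV

Using E = hf = hc/λ:

E = hc/λ = (6.626×10⁻³⁴ J·s)(3×10⁸ m/s) / (105.4×10⁻⁹ m)
E = 11.7632 eV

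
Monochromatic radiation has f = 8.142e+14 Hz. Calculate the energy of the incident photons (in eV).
3.3673 eV

Using E = hf:

E = hf = (6.626×10⁻³⁴ J·s)(8.142e+14 Hz)
E = 3.3673 eV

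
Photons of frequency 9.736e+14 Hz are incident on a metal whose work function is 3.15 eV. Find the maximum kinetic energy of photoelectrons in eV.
0.8765 eV

Using Einstein's photoelectric equation: KE_max = hf - φ

First, calculate the photon energy:
E_photon = hf = (6.626×10⁻³⁴ J·s)(9.736e+14 Hz)
E_photon = 4.0265 eV

Then, the maximum kinetic energy:
KE_max = E_photon - φ = 4.0265 eV - 3.15 eV = 0.8765 eV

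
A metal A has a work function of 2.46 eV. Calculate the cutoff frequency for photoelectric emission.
5.9483e+14 Hz

The threshold frequency is when the photon energy equals the work function:
hf₀ = φ

Solving for f₀:
f₀ = φ/h = (2.46 eV × 1.602×10⁻¹⁹ J/eV) / (6.626×10⁻³⁴ J·s)
f₀ = 5.9483e+14 Hz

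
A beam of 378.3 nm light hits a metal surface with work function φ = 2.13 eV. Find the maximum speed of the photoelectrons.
6.3531e+05 m/s

First, find the maximum kinetic energy:
E_photon = hc/λ = 3.2774 eV
KE_max = E_photon - φ = 3.2774 - 2.13 = 1.1474 eV

Convert to Joules: KE_max = 1.1474 × 1.602×10⁻¹⁹ J = 1.8383e-19 J

Then use KE = ½mv² to find velocity:
v = √(2·KE/m) = √(2 × 1.8383e-19 J / 9.109e-31 kg)
v = 6.3531e+05 m/s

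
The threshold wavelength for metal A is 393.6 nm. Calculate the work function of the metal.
3.15 eV

At the threshold wavelength, photon energy equals work function:
φ = hc/λ₀

Calculating:
φ = (6.626×10⁻³⁴ J·s)(3×10⁸ m/s) / (393.6×10⁻⁹ m)
φ = 3.15 eV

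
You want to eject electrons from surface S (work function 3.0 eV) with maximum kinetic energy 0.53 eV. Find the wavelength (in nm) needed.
351.23 nm

From Einstein's equation: KE_max = hc/λ - φ

Rearranging for λ:
hc/λ = KE_max + φ
λ = hc/(KE_max + φ)

Required photon energy:
E_photon = KE_max + φ = 0.53 + 3.0 = 3.53 eV

Required wavelength:
λ = hc/E_photon = (6.626×10⁻³⁴)(3×10⁸) / (3.53 × 1.602×10⁻¹⁹)
λ = 351.23 nm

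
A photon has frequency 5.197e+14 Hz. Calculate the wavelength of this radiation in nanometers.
576.86 nm

Using the wave equation: c = fλ

Solving for wavelength:
λ = c/f = (3×10⁸ m/s) / (5.197e+14 Hz)
λ = 576.86 nm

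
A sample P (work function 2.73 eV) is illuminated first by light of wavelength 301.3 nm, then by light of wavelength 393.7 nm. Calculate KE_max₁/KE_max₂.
3.3038

Using Einstein's equation: KE_max = hc/λ - φ

For λ₁ = 301.3 nm:
E₁ = hc/λ₁ = 4.1150 eV
KE₁ = E₁ - φ = 4.1150 - 2.73 = 1.3850 eV

For λ₂ = 393.7 nm:
E₂ = hc/λ₂ = 3.1492 eV
KE₂ = E₂ - φ = 3.1492 - 2.73 = 0.4192 eV

Ratio: KE₁/KE₂ = 1.3850/0.4192 = 3.3038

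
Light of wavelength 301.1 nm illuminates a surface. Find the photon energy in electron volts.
4.1177 eV

Using E = hf = hc/λ:

E = hc/λ = (6.626×10⁻³⁴ J·s)(3×10⁸ m/s) / (301.1×10⁻⁹ m)
E = 4.1177 eV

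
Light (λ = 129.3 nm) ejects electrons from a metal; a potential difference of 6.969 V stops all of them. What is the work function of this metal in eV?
2.62 eV

The stopping potential gives the maximum kinetic energy: KE_max = eV_s = 6.969 eV

From Einstein's photoelectric equation: KE_max = hc/λ - φ
Rearranging: φ = hc/λ - KE_max

Calculate photon energy:
E_photon = hc/λ = (6.626×10⁻³⁴ J·s)(3×10⁸ m/s) / (129.3×10⁻⁹ m) = 9.5889 eV

Therefore:
φ = 9.5889 - 6.969 = 2.62 eV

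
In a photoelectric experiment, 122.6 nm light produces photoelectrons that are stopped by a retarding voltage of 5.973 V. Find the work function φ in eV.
4.14 eV

The stopping potential gives the maximum kinetic energy: KE_max = eV_s = 5.973 eV

From Einstein's photoelectric equation: KE_max = hc/λ - φ
Rearranging: φ = hc/λ - KE_max

Calculate photon energy:
E_photon = hc/λ = (6.626×10⁻³⁴ J·s)(3×10⁸ m/s) / (122.6×10⁻⁹ m) = 10.1129 eV

Therefore:
φ = 10.1129 - 5.973 = 4.14 eV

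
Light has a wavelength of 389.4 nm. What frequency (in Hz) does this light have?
7.6988e+14 Hz

Using the wave equation: c = fλ

Solving for frequency:
f = c/λ = (3×10⁸ m/s) / (389.4×10⁻⁹ m)
f = 7.6988e+14 Hz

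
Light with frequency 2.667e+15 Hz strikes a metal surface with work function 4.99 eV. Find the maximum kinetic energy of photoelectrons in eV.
6.0398 eV

Using Einstein's photoelectric equation: KE_max = hf - φ

First, calculate the photon energy:
E_photon = hf = (6.626×10⁻³⁴ J·s)(2.667e+15 Hz)
E_photon = 11.0298 eV

Then, the maximum kinetic energy:
KE_max = E_photon - φ = 11.0298 eV - 4.99 eV = 6.0398 eV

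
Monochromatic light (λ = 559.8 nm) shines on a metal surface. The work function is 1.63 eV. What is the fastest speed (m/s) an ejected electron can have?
4.5355e+05 m/s

First, find the maximum kinetic energy:
E_photon = hc/λ = 2.2148 eV
KE_max = E_photon - φ = 2.2148 - 1.63 = 0.5848 eV

Convert to Joules: KE_max = 0.5848 × 1.602×10⁻¹⁹ J = 9.3694e-20 J

Then use KE = ½mv² to find velocity:
v = √(2·KE/m) = √(2 × 9.3694e-20 J / 9.109e-31 kg)
v = 4.5355e+05 m/s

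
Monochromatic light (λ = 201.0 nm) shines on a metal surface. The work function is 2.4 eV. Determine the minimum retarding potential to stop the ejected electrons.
3.7684 V

The stopping potential V_s satisfies: eV_s = KE_max

First, find KE_max using Einstein's equation:
E_photon = hc/λ = 6.1684 eV
KE_max = E_photon - φ = 6.1684 - 2.4 = 3.7684 eV

Since eV_s = KE_max:
V_s = KE_max/e = 3.7684 V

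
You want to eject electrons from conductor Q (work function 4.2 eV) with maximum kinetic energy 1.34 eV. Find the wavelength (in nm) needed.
223.80 nm

From Einstein's equation: KE_max = hc/λ - φ

Rearranging for λ:
hc/λ = KE_max + φ
λ = hc/(KE_max + φ)

Required photon energy:
E_photon = KE_max + φ = 1.34 + 4.2 = 5.54 eV

Required wavelength:
λ = hc/E_photon = (6.626×10⁻³⁴)(3×10⁸) / (5.54 × 1.602×10⁻¹⁹)
λ = 223.80 nm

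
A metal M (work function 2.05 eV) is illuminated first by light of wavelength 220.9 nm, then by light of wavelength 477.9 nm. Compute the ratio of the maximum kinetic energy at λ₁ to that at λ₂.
6.5448

Using Einstein's equation: KE_max = hc/λ - φ

For λ₁ = 220.9 nm:
E₁ = hc/λ₁ = 5.6127 eV
KE₁ = E₁ - φ = 5.6127 - 2.05 = 3.5627 eV

For λ₂ = 477.9 nm:
E₂ = hc/λ₂ = 2.5944 eV
KE₂ = E₂ - φ = 2.5944 - 2.05 = 0.5444 eV

Ratio: KE₁/KE₂ = 3.5627/0.5444 = 6.5448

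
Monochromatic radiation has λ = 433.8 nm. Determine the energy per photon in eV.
2.8581 eV

Using E = hf = hc/λ:

E = hc/λ = (6.626×10⁻³⁴ J·s)(3×10⁸ m/s) / (433.8×10⁻⁹ m)
E = 2.8581 eV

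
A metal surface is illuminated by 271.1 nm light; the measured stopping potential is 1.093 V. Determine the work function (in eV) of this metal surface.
3.48 eV

The stopping potential gives the maximum kinetic energy: KE_max = eV_s = 1.093 eV

From Einstein's photoelectric equation: KE_max = hc/λ - φ
Rearranging: φ = hc/λ - KE_max

Calculate photon energy:
E_photon = hc/λ = (6.626×10⁻³⁴ J·s)(3×10⁸ m/s) / (271.1×10⁻⁹ m) = 4.5734 eV

Therefore:
φ = 4.5734 - 1.093 = 3.48 eV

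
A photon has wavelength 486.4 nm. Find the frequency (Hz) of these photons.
6.1635e+14 Hz

Using the wave equation: c = fλ

Solving for frequency:
f = c/λ = (3×10⁸ m/s) / (486.4×10⁻⁹ m)
f = 6.1635e+14 Hz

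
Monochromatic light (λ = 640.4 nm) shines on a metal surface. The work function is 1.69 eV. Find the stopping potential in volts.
0.2460 V

The stopping potential V_s satisfies: eV_s = KE_max

First, find KE_max using Einstein's equation:
E_photon = hc/λ = 1.9360 eV
KE_max = E_photon - φ = 1.9360 - 1.69 = 0.2460 eV

Since eV_s = KE_max:
V_s = KE_max/e = 0.2460 V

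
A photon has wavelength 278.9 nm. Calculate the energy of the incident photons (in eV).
4.4455 eV

Using E = hf = hc/λ:

E = hc/λ = (6.626×10⁻³⁴ J·s)(3×10⁸ m/s) / (278.9×10⁻⁹ m)
E = 4.4455 eV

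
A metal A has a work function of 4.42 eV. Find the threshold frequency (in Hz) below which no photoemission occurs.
1.0688e+15 Hz

The threshold frequency is when the photon energy equals the work function:
hf₀ = φ

Solving for f₀:
f₀ = φ/h = (4.42 eV × 1.602×10⁻¹⁹ J/eV) / (6.626×10⁻³⁴ J·s)
f₀ = 1.0688e+15 Hz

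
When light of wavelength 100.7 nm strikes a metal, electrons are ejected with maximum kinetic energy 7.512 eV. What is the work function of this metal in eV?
4.80 eV

From Einstein's photoelectric equation: KE_max = hf - φ = hc/λ - φ

Rearranging for φ:
φ = hc/λ - KE_max

Calculate photon energy:
E_photon = hc/λ = 12.3122 eV

Therefore:
φ = 12.3122 - 7.512 = 4.80 eV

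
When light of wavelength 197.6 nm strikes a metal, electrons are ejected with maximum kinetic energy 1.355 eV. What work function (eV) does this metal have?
4.92 eV

From Einstein's photoelectric equation: KE_max = hf - φ = hc/λ - φ

Rearranging for φ:
φ = hc/λ - KE_max

Calculate photon energy:
E_photon = hc/λ = 6.2745 eV

Therefore:
φ = 6.2745 - 1.355 = 4.92 eV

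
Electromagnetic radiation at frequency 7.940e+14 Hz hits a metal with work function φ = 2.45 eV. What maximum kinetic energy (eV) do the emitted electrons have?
0.8337 eV

Using Einstein's photoelectric equation: KE_max = hf - φ

First, calculate the photon energy:
E_photon = hf = (6.626×10⁻³⁴ J·s)(7.940e+14 Hz)
E_photon = 3.2837 eV

Then, the maximum kinetic energy:
KE_max = E_photon - φ = 3.2837 eV - 2.45 eV = 0.8337 eV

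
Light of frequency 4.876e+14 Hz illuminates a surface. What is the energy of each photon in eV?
2.0166 eV

Using E = hf:

E = hf = (6.626×10⁻³⁴ J·s)(4.876e+14 Hz)
E = 2.0166 eV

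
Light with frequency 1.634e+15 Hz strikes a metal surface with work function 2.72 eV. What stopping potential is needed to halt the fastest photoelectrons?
4.0377 V

The stopping potential V_s satisfies: eV_s = KE_max

First, find KE_max using Einstein's equation:
E_photon = hf = (6.626×10⁻³⁴ J·s)(1.634e+15 Hz) = 6.7577 eV
KE_max = E_photon - φ = 6.7577 - 2.72 = 4.0377 eV

Since eV_s = KE_max:
V_s = KE_max/e = 4.0377 V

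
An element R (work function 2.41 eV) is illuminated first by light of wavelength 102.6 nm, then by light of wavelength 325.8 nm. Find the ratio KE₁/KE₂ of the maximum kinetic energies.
6.9323

Using Einstein's equation: KE_max = hc/λ - φ

For λ₁ = 102.6 nm:
E₁ = hc/λ₁ = 12.0842 eV
KE₁ = E₁ - φ = 12.0842 - 2.41 = 9.6742 eV

For λ₂ = 325.8 nm:
E₂ = hc/λ₂ = 3.8055 eV
KE₂ = E₂ - φ = 3.8055 - 2.41 = 1.3955 eV

Ratio: KE₁/KE₂ = 9.6742/1.3955 = 6.9323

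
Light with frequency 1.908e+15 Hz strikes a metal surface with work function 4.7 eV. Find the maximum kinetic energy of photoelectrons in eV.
3.1909 eV

Using Einstein's photoelectric equation: KE_max = hf - φ

First, calculate the photon energy:
E_photon = hf = (6.626×10⁻³⁴ J·s)(1.908e+15 Hz)
E_photon = 7.8909 eV

Then, the maximum kinetic energy:
KE_max = E_photon - φ = 7.8909 eV - 4.7 eV = 3.1909 eV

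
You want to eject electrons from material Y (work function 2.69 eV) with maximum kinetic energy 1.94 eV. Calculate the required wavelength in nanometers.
267.78 nm

From Einstein's equation: KE_max = hc/λ - φ

Rearranging for λ:
hc/λ = KE_max + φ
λ = hc/(KE_max + φ)

Required photon energy:
E_photon = KE_max + φ = 1.94 + 2.69 = 4.63 eV

Required wavelength:
λ = hc/E_photon = (6.626×10⁻³⁴)(3×10⁸) / (4.63 × 1.602×10⁻¹⁹)
λ = 267.78 nm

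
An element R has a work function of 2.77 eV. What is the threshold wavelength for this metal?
447.60 nm

The threshold wavelength is when the photon energy equals the work function:
hc/λ₀ = φ

Solving for λ₀:
λ₀ = hc/φ = (6.626×10⁻³⁴ J·s)(3×10⁸ m/s) / (2.77 eV × 1.602×10⁻¹⁹ J/eV)
λ₀ = 447.60 nm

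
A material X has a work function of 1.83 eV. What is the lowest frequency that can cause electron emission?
4.4249e+14 Hz

The threshold frequency is when the photon energy equals the work function:
hf₀ = φ

Solving for f₀:
f₀ = φ/h = (1.83 eV × 1.602×10⁻¹⁹ J/eV) / (6.626×10⁻³⁴ J·s)
f₀ = 4.4249e+14 Hz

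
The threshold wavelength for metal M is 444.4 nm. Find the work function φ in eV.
2.79 eV

At the threshold wavelength, photon energy equals work function:
φ = hc/λ₀

Calculating:
φ = (6.626×10⁻³⁴ J·s)(3×10⁸ m/s) / (444.4×10⁻⁹ m)
φ = 2.79 eV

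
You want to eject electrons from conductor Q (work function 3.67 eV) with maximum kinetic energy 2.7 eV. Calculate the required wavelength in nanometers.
194.64 nm

From Einstein's equation: KE_max = hc/λ - φ

Rearranging for λ:
hc/λ = KE_max + φ
λ = hc/(KE_max + φ)

Required photon energy:
E_photon = KE_max + φ = 2.7 + 3.67 = 6.37 eV

Required wavelength:
λ = hc/E_photon = (6.626×10⁻³⁴)(3×10⁸) / (6.37 × 1.602×10⁻¹⁹)
λ = 194.64 nm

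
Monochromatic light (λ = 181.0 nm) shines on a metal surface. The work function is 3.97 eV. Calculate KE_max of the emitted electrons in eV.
2.8800 eV

Using Einstein's photoelectric equation: KE_max = hf - φ = hc/λ - φ

First, calculate the photon energy:
E_photon = hc/λ = (6.626×10⁻³⁴ J·s)(3×10⁸ m/s) / (181.0×10⁻⁹ m)
E_photon = 6.8500 eV

Then, the maximum kinetic energy:
KE_max = E_photon - φ = 6.8500 eV - 3.97 eV = 2.8800 eV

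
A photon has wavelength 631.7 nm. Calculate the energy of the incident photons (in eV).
1.9627 eV

Using E = hf = hc/λ:

E = hc/λ = (6.626×10⁻³⁴ J·s)(3×10⁸ m/s) / (631.7×10⁻⁹ m)
E = 1.9627 eV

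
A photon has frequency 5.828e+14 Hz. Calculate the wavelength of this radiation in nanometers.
514.40 nm

Using the wave equation: c = fλ

Solving for wavelength:
λ = c/f = (3×10⁸ m/s) / (5.828e+14 Hz)
λ = 514.40 nm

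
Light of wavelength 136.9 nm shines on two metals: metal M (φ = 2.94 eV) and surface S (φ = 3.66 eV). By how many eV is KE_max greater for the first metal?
0.7200 eV

Using KE_max = hc/λ - φ for each metal:

Photon energy: E = hc/λ = 9.0566 eV

For metal M (φ₁ = 2.94 eV):
KE₁ = E - φ₁ = 9.0566 - 2.94 = 6.1166 eV

For surface S (φ₂ = 3.66 eV):
KE₂ = E - φ₂ = 9.0566 - 3.66 = 5.3966 eV

Difference:
ΔKE = KE₁ - KE₂ = 6.1166 - 5.3966 = 0.7200 eV

Note: The difference equals the difference in work functions: 3.66 - 2.94 = 0.72 eV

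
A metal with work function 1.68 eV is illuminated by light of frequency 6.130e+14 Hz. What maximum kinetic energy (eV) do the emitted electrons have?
0.8552 eV

Using Einstein's photoelectric equation: KE_max = hf - φ

First, calculate the photon energy:
E_photon = hf = (6.626×10⁻³⁴ J·s)(6.130e+14 Hz)
E_photon = 2.5352 eV

Then, the maximum kinetic energy:
KE_max = E_photon - φ = 2.5352 eV - 1.68 eV = 0.8552 eV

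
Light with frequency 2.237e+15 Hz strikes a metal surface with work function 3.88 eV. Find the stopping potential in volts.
5.3715 V

The stopping potential V_s satisfies: eV_s = KE_max

First, find KE_max using Einstein's equation:
E_photon = hf = (6.626×10⁻³⁴ J·s)(2.237e+15 Hz) = 9.2515 eV
KE_max = E_photon - φ = 9.2515 - 3.88 = 5.3715 eV

Since eV_s = KE_max:
V_s = KE_max/e = 5.3715 V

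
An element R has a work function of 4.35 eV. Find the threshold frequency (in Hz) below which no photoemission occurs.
1.0518e+15 Hz

The threshold frequency is when the photon energy equals the work function:
hf₀ = φ

Solving for f₀:
f₀ = φ/h = (4.35 eV × 1.602×10⁻¹⁹ J/eV) / (6.626×10⁻³⁴ J·s)
f₀ = 1.0518e+15 Hz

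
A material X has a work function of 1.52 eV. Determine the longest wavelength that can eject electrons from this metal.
815.69 nm

The threshold wavelength is when the photon energy equals the work function:
hc/λ₀ = φ

Solving for λ₀:
λ₀ = hc/φ = (6.626×10⁻³⁴ J·s)(3×10⁸ m/s) / (1.52 eV × 1.602×10⁻¹⁹ J/eV)
λ₀ = 815.69 nm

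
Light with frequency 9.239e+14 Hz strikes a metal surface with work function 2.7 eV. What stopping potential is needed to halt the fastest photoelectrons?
1.1209 V

The stopping potential V_s satisfies: eV_s = KE_max

First, find KE_max using Einstein's equation:
E_photon = hf = (6.626×10⁻³⁴ J·s)(9.239e+14 Hz) = 3.8209 eV
KE_max = E_photon - φ = 3.8209 - 2.7 = 1.1209 eV

Since eV_s = KE_max:
V_s = KE_max/e = 1.1209 V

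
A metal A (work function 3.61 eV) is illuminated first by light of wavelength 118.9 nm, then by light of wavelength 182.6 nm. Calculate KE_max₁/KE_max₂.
2.1439

Using Einstein's equation: KE_max = hc/λ - φ

For λ₁ = 118.9 nm:
E₁ = hc/λ₁ = 10.4276 eV
KE₁ = E₁ - φ = 10.4276 - 3.61 = 6.8176 eV

For λ₂ = 182.6 nm:
E₂ = hc/λ₂ = 6.7899 eV
KE₂ = E₂ - φ = 6.7899 - 3.61 = 3.1799 eV

Ratio: KE₁/KE₂ = 6.8176/3.1799 = 2.1439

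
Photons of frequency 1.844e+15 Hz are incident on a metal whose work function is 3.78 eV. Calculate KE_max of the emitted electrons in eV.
3.8462 eV

Using Einstein's photoelectric equation: KE_max = hf - φ

First, calculate the photon energy:
E_photon = hf = (6.626×10⁻³⁴ J·s)(1.844e+15 Hz)
E_photon = 7.6262 eV

Then, the maximum kinetic energy:
KE_max = E_photon - φ = 7.6262 eV - 3.78 eV = 3.8462 eV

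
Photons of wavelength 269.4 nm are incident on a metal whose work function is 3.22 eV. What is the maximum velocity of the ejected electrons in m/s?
6.9730e+05 m/s

First, find the maximum kinetic energy:
E_photon = hc/λ = 4.6022 eV
KE_max = E_photon - φ = 4.6022 - 3.22 = 1.3822 eV

Convert to Joules: KE_max = 1.3822 × 1.602×10⁻¹⁹ J = 2.2146e-19 J

Then use KE = ½mv² to find velocity:
v = √(2·KE/m) = √(2 × 2.2146e-19 J / 9.109e-31 kg)
v = 6.9730e+05 m/s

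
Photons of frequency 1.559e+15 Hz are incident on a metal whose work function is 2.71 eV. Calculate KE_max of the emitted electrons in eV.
3.7375 eV

Using Einstein's photoelectric equation: KE_max = hf - φ

First, calculate the photon energy:
E_photon = hf = (6.626×10⁻³⁴ J·s)(1.559e+15 Hz)
E_photon = 6.4475 eV

Then, the maximum kinetic energy:
KE_max = E_photon - φ = 6.4475 eV - 2.71 eV = 3.7375 eV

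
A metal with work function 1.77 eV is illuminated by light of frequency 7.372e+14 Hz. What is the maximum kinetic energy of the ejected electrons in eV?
1.2788 eV

Using Einstein's photoelectric equation: KE_max = hf - φ

First, calculate the photon energy:
E_photon = hf = (6.626×10⁻³⁴ J·s)(7.372e+14 Hz)
E_photon = 3.0488 eV

Then, the maximum kinetic energy:
KE_max = E_photon - φ = 3.0488 eV - 1.77 eV = 1.2788 eV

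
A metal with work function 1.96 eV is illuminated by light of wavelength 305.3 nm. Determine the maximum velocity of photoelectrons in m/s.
8.5970e+05 m/s

First, find the maximum kinetic energy:
E_photon = hc/λ = 4.0611 eV
KE_max = E_photon - φ = 4.0611 - 1.96 = 2.1011 eV

Convert to Joules: KE_max = 2.1011 × 1.602×10⁻¹⁹ J = 3.3663e-19 J

Then use KE = ½mv² to find velocity:
v = √(2·KE/m) = √(2 × 3.3663e-19 J / 9.109e-31 kg)
v = 8.5970e+05 m/s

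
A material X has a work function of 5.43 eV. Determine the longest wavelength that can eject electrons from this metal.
228.33 nm

The threshold wavelength is when the photon energy equals the work function:
hc/λ₀ = φ

Solving for λ₀:
λ₀ = hc/φ = (6.626×10⁻³⁴ J·s)(3×10⁸ m/s) / (5.43 eV × 1.602×10⁻¹⁹ J/eV)
λ₀ = 228.33 nm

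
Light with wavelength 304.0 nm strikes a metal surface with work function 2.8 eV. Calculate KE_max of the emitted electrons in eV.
1.2784 eV

Using Einstein's photoelectric equation: KE_max = hf - φ = hc/λ - φ

First, calculate the photon energy:
E_photon = hc/λ = (6.626×10⁻³⁴ J·s)(3×10⁸ m/s) / (304.0×10⁻⁹ m)
E_photon = 4.0784 eV

Then, the maximum kinetic energy:
KE_max = E_photon - φ = 4.0784 eV - 2.8 eV = 1.2784 eV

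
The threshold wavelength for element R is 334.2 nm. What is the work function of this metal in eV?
3.71 eV

At the threshold wavelength, photon energy equals work function:
φ = hc/λ₀

Calculating:
φ = (6.626×10⁻³⁴ J·s)(3×10⁸ m/s) / (334.2×10⁻⁹ m)
φ = 3.71 eV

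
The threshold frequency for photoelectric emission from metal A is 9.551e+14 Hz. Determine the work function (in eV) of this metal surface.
3.95 eV

At the threshold frequency, photon energy equals work function:
φ = hf₀

Calculating:
φ = (6.626×10⁻³⁴ J·s)(9.551e+14 Hz)
φ = 3.95 eV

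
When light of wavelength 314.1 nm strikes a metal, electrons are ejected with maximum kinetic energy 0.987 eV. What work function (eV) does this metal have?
2.96 eV

From Einstein's photoelectric equation: KE_max = hf - φ = hc/λ - φ

Rearranging for φ:
φ = hc/λ - KE_max

Calculate photon energy:
E_photon = hc/λ = 3.9473 eV

Therefore:
φ = 3.9473 - 0.987 = 2.96 eV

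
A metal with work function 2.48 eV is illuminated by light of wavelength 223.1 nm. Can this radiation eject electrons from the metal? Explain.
Yes

For photoemission, the photon energy must exceed the work function.

Photon energy: E = hc/λ = 5.5573 eV
Work function: φ = 2.48 eV

Since E_photon (5.5573 eV) > φ (2.48 eV), photoemission WILL occur.
The threshold wavelength is λ₀ = hc/φ = 499.9 nm.
Since 223.1 nm < 499.9 nm, the light has sufficient energy.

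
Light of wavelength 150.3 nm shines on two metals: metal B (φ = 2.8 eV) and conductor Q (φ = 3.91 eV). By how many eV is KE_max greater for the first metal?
1.1100 eV

Using KE_max = hc/λ - φ for each metal:

Photon energy: E = hc/λ = 8.2491 eV

For metal B (φ₁ = 2.8 eV):
KE₁ = E - φ₁ = 8.2491 - 2.8 = 5.4491 eV

For conductor Q (φ₂ = 3.91 eV):
KE₂ = E - φ₂ = 8.2491 - 3.91 = 4.3391 eV

Difference:
ΔKE = KE₁ - KE₂ = 5.4491 - 4.3391 = 1.1100 eV

Note: The difference equals the difference in work functions: 3.91 - 2.8 = 1.11 eV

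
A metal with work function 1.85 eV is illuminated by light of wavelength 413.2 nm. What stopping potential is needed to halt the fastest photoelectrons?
1.1506 V

The stopping potential V_s satisfies: eV_s = KE_max

First, find KE_max using Einstein's equation:
E_photon = hc/λ = 3.0006 eV
KE_max = E_photon - φ = 3.0006 - 1.85 = 1.1506 eV

Since eV_s = KE_max:
V_s = KE_max/e = 1.1506 V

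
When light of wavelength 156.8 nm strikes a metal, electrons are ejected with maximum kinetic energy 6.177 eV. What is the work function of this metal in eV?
1.73 eV

From Einstein's photoelectric equation: KE_max = hf - φ = hc/λ - φ

Rearranging for φ:
φ = hc/λ - KE_max

Calculate photon energy:
E_photon = hc/λ = 7.9072 eV

Therefore:
φ = 7.9072 - 6.177 = 1.73 eV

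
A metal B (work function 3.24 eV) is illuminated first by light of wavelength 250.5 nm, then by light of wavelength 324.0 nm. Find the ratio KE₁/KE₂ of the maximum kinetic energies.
2.9138

Using Einstein's equation: KE_max = hc/λ - φ

For λ₁ = 250.5 nm:
E₁ = hc/λ₁ = 4.9495 eV
KE₁ = E₁ - φ = 4.9495 - 3.24 = 1.7095 eV

For λ₂ = 324.0 nm:
E₂ = hc/λ₂ = 3.8267 eV
KE₂ = E₂ - φ = 3.8267 - 3.24 = 0.5867 eV

Ratio: KE₁/KE₂ = 1.7095/0.5867 = 2.9138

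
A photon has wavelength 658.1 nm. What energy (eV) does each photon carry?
1.8840 eV

Using E = hf = hc/λ:

E = hc/λ = (6.626×10⁻³⁴ J·s)(3×10⁸ m/s) / (658.1×10⁻⁹ m)
E = 1.8840 eV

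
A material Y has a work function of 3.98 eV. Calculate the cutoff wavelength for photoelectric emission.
311.52 nm

The threshold wavelength is when the photon energy equals the work function:
hc/λ₀ = φ

Solving for λ₀:
λ₀ = hc/φ = (6.626×10⁻³⁴ J·s)(3×10⁸ m/s) / (3.98 eV × 1.602×10⁻¹⁹ J/eV)
λ₀ = 311.52 nm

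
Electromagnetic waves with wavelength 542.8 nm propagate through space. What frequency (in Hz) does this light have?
5.5231e+14 Hz

Using the wave equation: c = fλ

Solving for frequency:
f = c/λ = (3×10⁸ m/s) / (542.8×10⁻⁹ m)
f = 5.5231e+14 Hz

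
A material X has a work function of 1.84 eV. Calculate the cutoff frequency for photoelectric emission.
4.4491e+14 Hz

The threshold frequency is when the photon energy equals the work function:
hf₀ = φ

Solving for f₀:
f₀ = φ/h = (1.84 eV × 1.602×10⁻¹⁹ J/eV) / (6.626×10⁻³⁴ J·s)
f₀ = 4.4491e+14 Hz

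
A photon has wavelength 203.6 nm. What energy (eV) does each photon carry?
6.0896 eV

Using E = hf = hc/λ:

E = hc/λ = (6.626×10⁻³⁴ J·s)(3×10⁸ m/s) / (203.6×10⁻⁹ m)
E = 6.0896 eV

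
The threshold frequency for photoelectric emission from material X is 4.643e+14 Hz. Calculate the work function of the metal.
1.92 eV

At the threshold frequency, photon energy equals work function:
φ = hf₀

Calculating:
φ = (6.626×10⁻³⁴ J·s)(4.643e+14 Hz)
φ = 1.92 eV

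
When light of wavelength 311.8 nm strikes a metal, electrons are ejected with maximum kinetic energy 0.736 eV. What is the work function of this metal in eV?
3.24 eV

From Einstein's photoelectric equation: KE_max = hf - φ = hc/λ - φ

Rearranging for φ:
φ = hc/λ - KE_max

Calculate photon energy:
E_photon = hc/λ = 3.9764 eV

Therefore:
φ = 3.9764 - 0.736 = 3.24 eV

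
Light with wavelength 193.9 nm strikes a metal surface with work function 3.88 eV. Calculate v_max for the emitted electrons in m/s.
9.4043e+05 m/s

First, find the maximum kinetic energy:
E_photon = hc/λ = 6.3942 eV
KE_max = E_photon - φ = 6.3942 - 3.88 = 2.5142 eV

Convert to Joules: KE_max = 2.5142 × 1.602×10⁻¹⁹ J = 4.0282e-19 J

Then use KE = ½mv² to find velocity:
v = √(2·KE/m) = √(2 × 4.0282e-19 J / 9.109e-31 kg)
v = 9.4043e+05 m/s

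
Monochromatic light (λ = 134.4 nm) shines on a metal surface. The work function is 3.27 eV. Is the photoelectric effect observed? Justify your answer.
Yes

For photoemission, the photon energy must exceed the work function.

Photon energy: E = hc/λ = 9.2250 eV
Work function: φ = 3.27 eV

Since E_photon (9.2250 eV) > φ (3.27 eV), photoemission WILL occur.
The threshold wavelength is λ₀ = hc/φ = 379.2 nm.
Since 134.4 nm < 379.2 nm, the light has sufficient energy.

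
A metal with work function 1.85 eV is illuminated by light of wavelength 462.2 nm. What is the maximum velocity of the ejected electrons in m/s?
5.4114e+05 m/s

First, find the maximum kinetic energy:
E_photon = hc/λ = 2.6825 eV
KE_max = E_photon - φ = 2.6825 - 1.85 = 0.8325 eV

Convert to Joules: KE_max = 0.8325 × 1.602×10⁻¹⁹ J = 1.3338e-19 J

Then use KE = ½mv² to find velocity:
v = √(2·KE/m) = √(2 × 1.3338e-19 J / 9.109e-31 kg)
v = 5.4114e+05 m/s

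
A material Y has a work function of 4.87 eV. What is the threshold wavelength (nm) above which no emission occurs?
254.59 nm

The threshold wavelength is when the photon energy equals the work function:
hc/λ₀ = φ

Solving for λ₀:
λ₀ = hc/φ = (6.626×10⁻³⁴ J·s)(3×10⁸ m/s) / (4.87 eV × 1.602×10⁻¹⁹ J/eV)
λ₀ = 254.59 nm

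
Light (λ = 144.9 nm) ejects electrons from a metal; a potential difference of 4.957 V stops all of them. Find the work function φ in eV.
3.60 eV

The stopping potential gives the maximum kinetic energy: KE_max = eV_s = 4.957 eV

From Einstein's photoelectric equation: KE_max = hc/λ - φ
Rearranging: φ = hc/λ - KE_max

Calculate photon energy:
E_photon = hc/λ = (6.626×10⁻³⁴ J·s)(3×10⁸ m/s) / (144.9×10⁻⁹ m) = 8.5565 eV

Therefore:
φ = 8.5565 - 4.957 = 3.60 eV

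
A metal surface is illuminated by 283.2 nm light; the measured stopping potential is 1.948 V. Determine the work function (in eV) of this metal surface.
2.43 eV

The stopping potential gives the maximum kinetic energy: KE_max = eV_s = 1.948 eV

From Einstein's photoelectric equation: KE_max = hc/λ - φ
Rearranging: φ = hc/λ - KE_max

Calculate photon energy:
E_photon = hc/λ = (6.626×10⁻³⁴ J·s)(3×10⁸ m/s) / (283.2×10⁻⁹ m) = 4.3780 eV

Therefore:
φ = 4.3780 - 1.948 = 2.43 eV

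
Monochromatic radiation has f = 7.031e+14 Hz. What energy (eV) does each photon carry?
2.9078 eV

Using E = hf:

E = hf = (6.626×10⁻³⁴ J·s)(7.031e+14 Hz)
E = 2.9078 eV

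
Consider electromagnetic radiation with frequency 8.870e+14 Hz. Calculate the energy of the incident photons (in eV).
3.6683 eV

Using E = hf:

E = hf = (6.626×10⁻³⁴ J·s)(8.870e+14 Hz)
E = 3.6683 eV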